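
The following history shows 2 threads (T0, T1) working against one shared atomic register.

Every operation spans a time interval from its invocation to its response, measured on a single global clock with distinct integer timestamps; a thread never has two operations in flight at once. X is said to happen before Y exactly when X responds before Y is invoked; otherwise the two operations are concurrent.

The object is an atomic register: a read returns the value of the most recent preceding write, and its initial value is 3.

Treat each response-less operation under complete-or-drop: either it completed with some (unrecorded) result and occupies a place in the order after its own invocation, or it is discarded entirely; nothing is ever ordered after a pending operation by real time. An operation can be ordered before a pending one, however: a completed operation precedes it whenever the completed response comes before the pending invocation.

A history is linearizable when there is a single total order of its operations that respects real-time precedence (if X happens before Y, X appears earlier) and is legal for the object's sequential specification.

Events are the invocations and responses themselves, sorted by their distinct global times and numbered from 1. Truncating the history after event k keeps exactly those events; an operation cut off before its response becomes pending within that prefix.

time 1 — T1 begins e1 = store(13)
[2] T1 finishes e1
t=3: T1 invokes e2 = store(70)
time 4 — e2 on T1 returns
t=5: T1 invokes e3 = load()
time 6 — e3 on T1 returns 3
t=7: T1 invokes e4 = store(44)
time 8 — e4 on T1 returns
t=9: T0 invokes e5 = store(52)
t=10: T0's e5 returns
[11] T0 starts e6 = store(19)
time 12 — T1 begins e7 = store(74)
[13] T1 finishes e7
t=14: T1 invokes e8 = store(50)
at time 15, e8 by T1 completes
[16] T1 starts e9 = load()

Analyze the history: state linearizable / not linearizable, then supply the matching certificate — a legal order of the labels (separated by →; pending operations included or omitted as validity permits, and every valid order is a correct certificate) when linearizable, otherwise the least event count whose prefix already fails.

not linearizable — minimal violating prefix: 6 events

events 1..5 are fine; event 6 — the response of e3 at time 6 — makes the prefix non-linearizable
a single order respects real time; the 3 completed atomic register operations fail replay along it
for example e1, e2, e3 fails at step 3: e3 load() → 3 is not legal there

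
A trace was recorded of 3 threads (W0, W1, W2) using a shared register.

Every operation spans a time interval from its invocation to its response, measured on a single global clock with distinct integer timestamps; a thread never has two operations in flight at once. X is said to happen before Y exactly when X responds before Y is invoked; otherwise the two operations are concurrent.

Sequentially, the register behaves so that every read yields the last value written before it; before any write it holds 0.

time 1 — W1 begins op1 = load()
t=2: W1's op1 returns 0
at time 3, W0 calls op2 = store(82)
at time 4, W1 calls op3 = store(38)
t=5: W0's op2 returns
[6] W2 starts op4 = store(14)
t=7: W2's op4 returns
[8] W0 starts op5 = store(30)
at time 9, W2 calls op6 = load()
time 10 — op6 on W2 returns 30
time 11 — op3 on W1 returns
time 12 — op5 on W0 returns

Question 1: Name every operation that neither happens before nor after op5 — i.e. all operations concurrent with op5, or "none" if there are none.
Answer: op3, op6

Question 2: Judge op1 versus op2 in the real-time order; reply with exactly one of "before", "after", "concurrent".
Answer: before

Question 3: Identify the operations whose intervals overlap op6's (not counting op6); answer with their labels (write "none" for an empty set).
Answer: op3, op5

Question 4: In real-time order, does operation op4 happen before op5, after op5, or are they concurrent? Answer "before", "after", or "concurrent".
Answer: before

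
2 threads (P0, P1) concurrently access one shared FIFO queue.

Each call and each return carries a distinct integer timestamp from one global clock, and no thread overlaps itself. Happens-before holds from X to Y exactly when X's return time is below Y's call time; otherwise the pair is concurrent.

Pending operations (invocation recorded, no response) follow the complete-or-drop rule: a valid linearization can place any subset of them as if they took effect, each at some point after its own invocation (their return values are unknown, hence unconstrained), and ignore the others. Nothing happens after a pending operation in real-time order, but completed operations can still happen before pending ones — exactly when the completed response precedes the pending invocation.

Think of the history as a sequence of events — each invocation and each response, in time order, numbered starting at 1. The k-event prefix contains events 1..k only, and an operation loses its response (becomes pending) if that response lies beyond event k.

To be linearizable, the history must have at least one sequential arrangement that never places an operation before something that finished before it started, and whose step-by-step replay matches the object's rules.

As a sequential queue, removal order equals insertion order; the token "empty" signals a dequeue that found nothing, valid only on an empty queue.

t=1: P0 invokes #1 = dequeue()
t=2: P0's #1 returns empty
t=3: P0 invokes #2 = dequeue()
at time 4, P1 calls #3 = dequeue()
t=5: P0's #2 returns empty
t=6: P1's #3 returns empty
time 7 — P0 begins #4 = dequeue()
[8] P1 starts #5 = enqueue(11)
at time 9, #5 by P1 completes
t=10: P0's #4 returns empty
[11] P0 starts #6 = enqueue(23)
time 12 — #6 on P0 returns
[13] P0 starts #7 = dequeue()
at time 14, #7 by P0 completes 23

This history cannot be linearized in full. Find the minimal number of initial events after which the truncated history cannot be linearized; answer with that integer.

events 1..13 are linearizable; a witness order is #1, #2, #3, #4, #5, #6:
step 1: #1 dequeue() → empty — queue <>
step 2: #2 dequeue() → empty — queue <>
step 3: #3 dequeue() → empty — queue <>
step 4: #4 dequeue() → empty — queue <>
step 5: #5 enqueue(11) — queue <11>
step 6: #6 enqueue(23) — queue <11,23>
with event 14 included (#7 responding at time 14), all real-time-consistent orders fail
for example #1, #2, #3, #4, #5, #6, #7 fails at step 7: #7 dequeue() → 23 is not legal there
for example #1, #2, #3, #5, #4, #6, #7 fails at step 5: #4 dequeue() → empty is not legal there

14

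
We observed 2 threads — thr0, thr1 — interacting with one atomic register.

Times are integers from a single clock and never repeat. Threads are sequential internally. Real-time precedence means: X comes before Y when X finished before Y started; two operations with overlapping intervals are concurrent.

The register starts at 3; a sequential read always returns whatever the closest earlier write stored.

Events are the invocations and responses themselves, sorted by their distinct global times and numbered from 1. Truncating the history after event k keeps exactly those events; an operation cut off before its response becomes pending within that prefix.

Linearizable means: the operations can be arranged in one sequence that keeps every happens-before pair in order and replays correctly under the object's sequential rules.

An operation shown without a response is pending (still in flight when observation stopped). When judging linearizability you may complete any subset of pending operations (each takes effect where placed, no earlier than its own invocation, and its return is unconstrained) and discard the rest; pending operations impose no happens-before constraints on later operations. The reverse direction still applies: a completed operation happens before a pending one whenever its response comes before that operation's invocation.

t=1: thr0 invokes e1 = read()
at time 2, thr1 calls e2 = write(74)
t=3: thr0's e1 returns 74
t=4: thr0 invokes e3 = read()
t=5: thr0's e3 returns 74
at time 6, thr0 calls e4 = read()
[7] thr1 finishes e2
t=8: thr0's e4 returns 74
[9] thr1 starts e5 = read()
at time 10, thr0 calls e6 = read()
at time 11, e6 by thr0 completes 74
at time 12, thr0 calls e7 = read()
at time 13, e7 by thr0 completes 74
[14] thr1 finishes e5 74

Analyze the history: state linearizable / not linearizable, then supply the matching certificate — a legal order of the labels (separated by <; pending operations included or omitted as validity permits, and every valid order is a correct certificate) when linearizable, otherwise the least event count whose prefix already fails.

1. e2 write(74), leaving value 74
2. e1 read() → 74, leaving value 74
3. e3 read() → 74, leaving value 74
4. e4 read() → 74, leaving value 74
5. e5 read() → 74, leaving value 74
6. e6 read() → 74, leaving value 74
7. e7 read() → 74, leaving value 74

linearizable — witness: e2 < e1 < e3 < e4 < e5 < e6 < e7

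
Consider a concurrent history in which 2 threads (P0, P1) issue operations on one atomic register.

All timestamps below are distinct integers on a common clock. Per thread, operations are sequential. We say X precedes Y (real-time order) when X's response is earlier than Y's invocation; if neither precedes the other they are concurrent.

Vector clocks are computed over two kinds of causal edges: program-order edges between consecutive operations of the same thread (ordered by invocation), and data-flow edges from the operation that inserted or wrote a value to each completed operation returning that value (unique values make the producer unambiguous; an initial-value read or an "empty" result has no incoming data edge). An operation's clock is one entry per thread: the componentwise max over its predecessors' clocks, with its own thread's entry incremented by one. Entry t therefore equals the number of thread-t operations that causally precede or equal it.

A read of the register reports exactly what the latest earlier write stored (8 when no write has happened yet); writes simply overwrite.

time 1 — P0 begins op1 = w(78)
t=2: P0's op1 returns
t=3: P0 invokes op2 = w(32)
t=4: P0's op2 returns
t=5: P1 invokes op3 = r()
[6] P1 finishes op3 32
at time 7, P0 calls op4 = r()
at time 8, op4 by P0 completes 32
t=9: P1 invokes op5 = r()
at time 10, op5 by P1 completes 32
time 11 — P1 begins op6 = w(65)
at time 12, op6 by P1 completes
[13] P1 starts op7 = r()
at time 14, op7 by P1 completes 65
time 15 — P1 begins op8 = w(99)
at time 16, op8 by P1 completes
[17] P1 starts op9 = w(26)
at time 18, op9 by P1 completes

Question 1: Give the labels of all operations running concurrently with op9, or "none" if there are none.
op9 spans [17,18]: anything still running between times 17 and 18 counts as concurrent
op1 [1,2]: before
op2 [3,4]: before
op3 [5,6]: before
op4 [7,8]: before
op5 [9,10]: before
op6 [11,12]: before
op7 [13,14]: before
op8 [15,16]: before

none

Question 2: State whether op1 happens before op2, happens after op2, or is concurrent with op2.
op1 spans [1,2], op2 spans [3,4]
resp(op1)=2 < inv(op2)=3

before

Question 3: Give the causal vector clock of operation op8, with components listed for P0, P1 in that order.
root op op1, invoked 1: fresh clock plus P0's own tick → (1, 0)
merge at op2 (invoked 3): VC(op1)=(1, 0), own-thread bump on P0 → (2, 0)
merge at op3 (invoked 5): VC(op2)=(2, 0), own-thread bump on P1 → (2, 1)
merge at op4 (invoked 7): VC(op2)=(2, 0), own-thread bump on P0 → (3, 0)
merge at op5 (invoked 9): VC(op2)=(2, 0), VC(op3)=(2, 1), own-thread bump on P1 → (2, 2)
merge at op6 (invoked 11): VC(op5)=(2, 2), own-thread bump on P1 → (2, 3)
merge at op7 (invoked 13): VC(op6)=(2, 3), own-thread bump on P1 → (2, 4)
merge at op8 (invoked 15): VC(op7)=(2, 4), own-thread bump on P1 → (2, 5)
merge at op9 (invoked 17): VC(op8)=(2, 5), own-thread bump on P1 → (2, 6)
target: VC(op8) = (2, 5)

(2, 5)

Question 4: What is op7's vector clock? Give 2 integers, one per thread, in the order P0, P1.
op1, invoked 1, has no incoming edges; only P0's bump applies → (1, 0)
invoked at 3, op2 merges VC(op1)=(1, 0) and bumps P0's slot → (2, 0)
invoked at 5, op3 merges VC(op2)=(2, 0) and bumps P1's slot → (2, 1)
invoked at 7, op4 merges VC(op2)=(2, 0) and bumps P0's slot → (3, 0)
invoked at 9, op5 merges VC(op2)=(2, 0), VC(op3)=(2, 1) and bumps P1's slot → (2, 2)
invoked at 11, op6 merges VC(op5)=(2, 2) and bumps P1's slot → (2, 3)
invoked at 13, op7 merges VC(op6)=(2, 3) and bumps P1's slot → (2, 4)
invoked at 15, op8 merges VC(op7)=(2, 4) and bumps P1's slot → (2, 5)
invoked at 17, op9 merges VC(op8)=(2, 5) and bumps P1's slot → (2, 6)
target: VC(op7) = (2, 4)

(2, 4)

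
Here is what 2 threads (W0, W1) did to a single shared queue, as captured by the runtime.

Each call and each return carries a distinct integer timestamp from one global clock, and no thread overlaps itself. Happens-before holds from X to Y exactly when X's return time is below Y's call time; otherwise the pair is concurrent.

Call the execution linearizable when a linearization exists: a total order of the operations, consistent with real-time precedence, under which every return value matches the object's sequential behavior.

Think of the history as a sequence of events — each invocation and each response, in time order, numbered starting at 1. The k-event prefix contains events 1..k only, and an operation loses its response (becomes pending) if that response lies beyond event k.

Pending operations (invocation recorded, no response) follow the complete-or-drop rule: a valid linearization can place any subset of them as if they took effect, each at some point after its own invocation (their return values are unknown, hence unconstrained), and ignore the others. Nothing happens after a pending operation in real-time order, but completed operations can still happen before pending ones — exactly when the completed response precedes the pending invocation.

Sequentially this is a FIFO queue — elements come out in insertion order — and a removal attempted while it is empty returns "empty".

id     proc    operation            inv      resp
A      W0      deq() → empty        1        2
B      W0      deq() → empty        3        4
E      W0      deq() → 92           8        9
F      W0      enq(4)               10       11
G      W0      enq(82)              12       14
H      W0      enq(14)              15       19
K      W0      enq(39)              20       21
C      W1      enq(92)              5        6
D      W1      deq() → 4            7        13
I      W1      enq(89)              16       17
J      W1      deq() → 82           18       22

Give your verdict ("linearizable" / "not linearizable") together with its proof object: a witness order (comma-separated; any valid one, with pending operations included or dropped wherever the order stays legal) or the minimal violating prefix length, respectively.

1. A deq() → empty, leaving queue <>
2. B deq() → empty, leaving queue <>
3. C enq(92), leaving queue <92>
4. E deq() → 92, leaving queue <>
5. F enq(4), leaving queue <4>
6. D deq() → 4, leaving queue <>
7. G enq(82), leaving queue <82>
8. H enq(14), leaving queue <82,14>
9. I enq(89), leaving queue <82,14,89>
10. J deq() → 82, leaving queue <14,89>
11. K enq(39), leaving queue <14,89,39>

linearizable — witness: A, B, C, E, F, D, G, H, I, J, K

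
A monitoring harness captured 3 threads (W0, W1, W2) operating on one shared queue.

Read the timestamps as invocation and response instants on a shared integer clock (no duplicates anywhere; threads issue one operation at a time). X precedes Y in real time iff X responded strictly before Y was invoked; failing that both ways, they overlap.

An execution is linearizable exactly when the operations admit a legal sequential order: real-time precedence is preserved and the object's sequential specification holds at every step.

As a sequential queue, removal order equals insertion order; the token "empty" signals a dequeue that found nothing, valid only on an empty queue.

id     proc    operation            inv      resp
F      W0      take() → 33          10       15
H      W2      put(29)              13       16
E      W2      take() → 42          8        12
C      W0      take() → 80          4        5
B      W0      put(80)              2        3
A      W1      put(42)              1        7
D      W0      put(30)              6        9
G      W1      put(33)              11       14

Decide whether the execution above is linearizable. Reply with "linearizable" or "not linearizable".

prefix check: 1..14 passes, 1..15 fails once F's time-15 response joins
checked exhaustively: 30 real-time-consistent orders of 7 completed operations, zero legal queue replays
completion choices over the 1 pending operation (H) were checked; none helps
one such order, A, B, C, D, E, F, G (pending dropped), breaks at step 3 where C take() → 80 is illegal
one such order, A, B, C, D, E, G, F (pending dropped), breaks at step 3 where C take() → 80 is illegal

not linearizable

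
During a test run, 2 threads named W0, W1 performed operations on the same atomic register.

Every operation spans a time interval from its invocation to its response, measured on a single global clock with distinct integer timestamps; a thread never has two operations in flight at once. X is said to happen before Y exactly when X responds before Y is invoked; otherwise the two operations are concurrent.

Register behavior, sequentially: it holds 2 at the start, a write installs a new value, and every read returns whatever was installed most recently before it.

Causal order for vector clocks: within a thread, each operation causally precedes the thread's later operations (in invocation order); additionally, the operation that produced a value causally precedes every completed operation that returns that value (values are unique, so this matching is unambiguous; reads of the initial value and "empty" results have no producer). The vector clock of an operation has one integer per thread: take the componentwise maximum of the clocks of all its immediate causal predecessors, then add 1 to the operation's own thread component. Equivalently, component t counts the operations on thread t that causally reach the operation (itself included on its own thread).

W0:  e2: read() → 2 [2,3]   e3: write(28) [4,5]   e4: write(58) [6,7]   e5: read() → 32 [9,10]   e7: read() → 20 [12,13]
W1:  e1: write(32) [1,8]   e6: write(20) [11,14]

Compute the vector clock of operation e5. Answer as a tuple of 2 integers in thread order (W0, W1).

(4, 1)

VC(e1, invoked at 1): no causal predecessors; +1 on W1 → (0, 1)
VC(e2, invoked at 2): no causal predecessors; +1 on W0 → (1, 0)
merge at e6 (invoked 11): VC(e1)=(0, 1), own-thread bump on W1 → (0, 2)
merge at e3 (invoked 4): VC(e2)=(1, 0), own-thread bump on W0 → (2, 0)
merge at e4 (invoked 6): VC(e3)=(2, 0), own-thread bump on W0 → (3, 0)
merge at e5 (invoked 9): VC(e1)=(0, 1), VC(e4)=(3, 0), own-thread bump on W0 → (4, 1)
merge at e7 (invoked 12): VC(e5)=(4, 1), VC(e6)=(0, 2), own-thread bump on W0 → (5, 2)
target: VC(e5) = (4, 1)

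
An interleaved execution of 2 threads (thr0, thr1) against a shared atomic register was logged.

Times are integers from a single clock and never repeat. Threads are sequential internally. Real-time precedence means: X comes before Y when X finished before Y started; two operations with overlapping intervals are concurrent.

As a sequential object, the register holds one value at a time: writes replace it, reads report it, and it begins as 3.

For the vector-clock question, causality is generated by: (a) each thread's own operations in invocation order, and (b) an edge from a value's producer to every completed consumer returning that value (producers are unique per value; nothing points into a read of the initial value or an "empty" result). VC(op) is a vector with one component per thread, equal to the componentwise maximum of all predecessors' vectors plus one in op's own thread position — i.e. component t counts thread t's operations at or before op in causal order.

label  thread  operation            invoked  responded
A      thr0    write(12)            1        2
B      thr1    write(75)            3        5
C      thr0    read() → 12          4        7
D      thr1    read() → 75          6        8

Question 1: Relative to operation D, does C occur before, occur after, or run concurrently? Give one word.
Answer: concurrent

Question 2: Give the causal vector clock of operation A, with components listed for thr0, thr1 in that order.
Answer: (1, 0)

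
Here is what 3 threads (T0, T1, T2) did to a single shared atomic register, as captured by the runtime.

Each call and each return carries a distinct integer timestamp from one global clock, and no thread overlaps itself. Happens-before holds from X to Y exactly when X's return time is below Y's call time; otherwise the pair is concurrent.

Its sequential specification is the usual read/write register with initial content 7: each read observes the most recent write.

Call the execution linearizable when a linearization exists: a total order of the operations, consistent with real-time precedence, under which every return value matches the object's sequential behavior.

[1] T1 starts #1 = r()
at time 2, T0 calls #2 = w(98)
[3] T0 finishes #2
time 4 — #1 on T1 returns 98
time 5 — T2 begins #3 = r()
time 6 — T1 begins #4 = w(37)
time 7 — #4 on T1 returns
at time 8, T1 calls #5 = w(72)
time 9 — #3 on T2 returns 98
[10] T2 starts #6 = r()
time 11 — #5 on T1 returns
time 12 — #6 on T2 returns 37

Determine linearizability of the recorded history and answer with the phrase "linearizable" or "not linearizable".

one valid linearization: #2, #1, #3, #4, #6, #5
1. #2 w(98), leaving value 98
2. #1 r() → 98, leaving value 98
3. #3 r() → 98, leaving value 98
4. #4 w(37), leaving value 37
5. #6 r() → 37, leaving value 37
6. #5 w(72), leaving value 72

linearizable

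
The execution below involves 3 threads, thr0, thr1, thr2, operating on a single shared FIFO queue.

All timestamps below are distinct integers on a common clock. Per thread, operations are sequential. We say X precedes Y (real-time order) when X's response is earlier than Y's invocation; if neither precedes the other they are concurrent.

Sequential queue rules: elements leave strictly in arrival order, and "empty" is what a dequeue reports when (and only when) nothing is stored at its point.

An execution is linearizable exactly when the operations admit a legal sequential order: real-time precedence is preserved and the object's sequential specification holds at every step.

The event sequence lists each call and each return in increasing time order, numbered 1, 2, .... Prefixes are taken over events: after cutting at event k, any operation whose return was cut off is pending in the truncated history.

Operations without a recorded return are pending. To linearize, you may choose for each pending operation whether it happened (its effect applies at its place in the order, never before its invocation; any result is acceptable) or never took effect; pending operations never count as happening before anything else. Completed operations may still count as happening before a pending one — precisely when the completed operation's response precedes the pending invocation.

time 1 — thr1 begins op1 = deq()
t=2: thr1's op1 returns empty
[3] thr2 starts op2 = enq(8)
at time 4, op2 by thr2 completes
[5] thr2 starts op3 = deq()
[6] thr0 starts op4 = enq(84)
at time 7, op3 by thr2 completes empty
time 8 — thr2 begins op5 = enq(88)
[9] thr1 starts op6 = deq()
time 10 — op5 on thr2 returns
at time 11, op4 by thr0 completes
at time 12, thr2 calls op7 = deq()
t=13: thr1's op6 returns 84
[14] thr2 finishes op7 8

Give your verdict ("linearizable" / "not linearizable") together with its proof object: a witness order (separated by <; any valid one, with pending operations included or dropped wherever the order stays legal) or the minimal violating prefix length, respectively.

not linearizable — minimal violating prefix: 7 events

through event 6 a valid linearization exists; event 7 (op3 responding at time 7) ends that
one real-time candidate order over the 3 completed operations — the FIFO queue replay rejects it
including or dropping the 1 pending operation (op4) in any combination fails
for example op1, op2, op3 (pending dropped) fails at step 3: op3 deq() → empty is not legal there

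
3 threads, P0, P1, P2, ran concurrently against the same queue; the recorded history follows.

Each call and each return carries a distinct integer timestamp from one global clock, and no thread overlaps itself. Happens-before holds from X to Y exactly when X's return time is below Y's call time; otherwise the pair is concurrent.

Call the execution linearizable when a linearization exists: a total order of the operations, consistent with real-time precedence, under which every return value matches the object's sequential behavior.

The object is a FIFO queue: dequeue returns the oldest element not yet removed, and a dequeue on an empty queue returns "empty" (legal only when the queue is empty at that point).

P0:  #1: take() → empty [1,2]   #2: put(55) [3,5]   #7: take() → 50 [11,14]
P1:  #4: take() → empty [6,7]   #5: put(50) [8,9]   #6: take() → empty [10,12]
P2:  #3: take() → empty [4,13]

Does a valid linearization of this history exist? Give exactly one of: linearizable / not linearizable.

events 1..12 are fine; event 13 — the response of #3 at time 13 — makes the prefix non-linearizable
the 6 completed operations admit 5 real-time orders; each fails the queue replay
every completion of the 1 pending operation (#7) was checked; none linearizes
take #1, #2, #3, #4, #5, #6 (pending dropped): step 3 already fails, because #3 take() → empty cannot occur there
take #1, #2, #4, #3, #5, #6 (pending dropped): step 3 already fails, because #4 take() → empty cannot occur there

not linearizable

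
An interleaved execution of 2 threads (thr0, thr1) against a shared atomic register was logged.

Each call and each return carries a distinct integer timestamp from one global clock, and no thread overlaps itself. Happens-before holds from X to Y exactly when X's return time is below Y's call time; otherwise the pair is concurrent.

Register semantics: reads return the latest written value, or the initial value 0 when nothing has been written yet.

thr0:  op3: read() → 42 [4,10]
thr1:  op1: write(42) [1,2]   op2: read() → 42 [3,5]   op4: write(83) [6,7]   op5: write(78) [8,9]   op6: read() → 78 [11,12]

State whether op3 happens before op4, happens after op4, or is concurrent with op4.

op3 spans [4,10], op4 spans [6,7]
the intervals overlap in both directions

concurrent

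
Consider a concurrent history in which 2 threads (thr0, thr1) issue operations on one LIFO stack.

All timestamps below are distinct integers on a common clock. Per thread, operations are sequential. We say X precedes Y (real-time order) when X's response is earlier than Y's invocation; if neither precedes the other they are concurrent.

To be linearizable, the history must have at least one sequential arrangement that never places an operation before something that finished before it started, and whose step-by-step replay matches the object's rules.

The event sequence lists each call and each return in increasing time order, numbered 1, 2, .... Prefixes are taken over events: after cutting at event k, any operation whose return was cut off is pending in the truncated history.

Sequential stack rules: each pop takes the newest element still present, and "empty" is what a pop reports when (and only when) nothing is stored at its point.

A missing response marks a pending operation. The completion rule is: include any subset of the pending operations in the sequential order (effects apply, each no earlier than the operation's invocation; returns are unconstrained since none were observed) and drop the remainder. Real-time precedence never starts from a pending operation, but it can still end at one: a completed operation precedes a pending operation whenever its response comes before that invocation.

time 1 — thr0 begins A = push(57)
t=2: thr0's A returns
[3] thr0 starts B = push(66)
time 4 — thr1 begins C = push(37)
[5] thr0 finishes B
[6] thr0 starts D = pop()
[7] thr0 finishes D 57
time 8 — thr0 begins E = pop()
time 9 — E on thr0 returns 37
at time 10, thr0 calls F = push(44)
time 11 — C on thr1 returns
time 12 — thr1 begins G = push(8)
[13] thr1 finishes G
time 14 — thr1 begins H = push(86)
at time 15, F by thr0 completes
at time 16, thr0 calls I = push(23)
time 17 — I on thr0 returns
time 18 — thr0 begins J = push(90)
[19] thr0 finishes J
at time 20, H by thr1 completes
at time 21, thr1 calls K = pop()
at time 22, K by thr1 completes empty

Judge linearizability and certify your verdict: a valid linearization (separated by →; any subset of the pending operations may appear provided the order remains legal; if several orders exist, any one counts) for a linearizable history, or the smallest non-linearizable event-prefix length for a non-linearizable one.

through event 6 a valid linearization exists; event 7 (D responding at time 7) ends that
the completed operations (3 total) allow one real-time order; the LIFO stack replay rejects it
every completion of the 1 pending operation (C) was checked; none linearizes
one such order, A, B, D (pending dropped), breaks at step 3 where D pop() → 57 is illegal

not linearizable — minimal violating prefix: 7 events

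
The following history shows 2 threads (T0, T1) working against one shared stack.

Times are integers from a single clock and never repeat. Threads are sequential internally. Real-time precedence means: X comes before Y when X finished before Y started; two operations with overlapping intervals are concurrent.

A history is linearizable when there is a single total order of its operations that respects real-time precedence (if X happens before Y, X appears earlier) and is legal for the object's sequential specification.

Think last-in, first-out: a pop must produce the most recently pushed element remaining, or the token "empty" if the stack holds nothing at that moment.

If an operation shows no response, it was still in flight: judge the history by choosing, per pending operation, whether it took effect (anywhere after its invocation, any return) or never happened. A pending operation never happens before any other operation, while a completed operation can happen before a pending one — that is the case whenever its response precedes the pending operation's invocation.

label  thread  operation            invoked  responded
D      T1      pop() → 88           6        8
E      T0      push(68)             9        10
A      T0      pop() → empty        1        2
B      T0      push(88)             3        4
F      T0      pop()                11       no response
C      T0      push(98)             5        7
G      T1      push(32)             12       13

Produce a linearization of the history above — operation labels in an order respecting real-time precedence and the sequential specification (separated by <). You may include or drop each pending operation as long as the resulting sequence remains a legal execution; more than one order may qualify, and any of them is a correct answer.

A < B < D < C < E < F < G

1. A pop() → empty, leaving stack <>
2. B push(88), leaving stack <88>
3. D pop() → 88, leaving stack <>
4. C push(98), leaving stack <98>
5. E push(68), leaving stack <98,68>
6. F pop() (pending, included), leaving stack <98>
7. G push(32), leaving stack <98,32>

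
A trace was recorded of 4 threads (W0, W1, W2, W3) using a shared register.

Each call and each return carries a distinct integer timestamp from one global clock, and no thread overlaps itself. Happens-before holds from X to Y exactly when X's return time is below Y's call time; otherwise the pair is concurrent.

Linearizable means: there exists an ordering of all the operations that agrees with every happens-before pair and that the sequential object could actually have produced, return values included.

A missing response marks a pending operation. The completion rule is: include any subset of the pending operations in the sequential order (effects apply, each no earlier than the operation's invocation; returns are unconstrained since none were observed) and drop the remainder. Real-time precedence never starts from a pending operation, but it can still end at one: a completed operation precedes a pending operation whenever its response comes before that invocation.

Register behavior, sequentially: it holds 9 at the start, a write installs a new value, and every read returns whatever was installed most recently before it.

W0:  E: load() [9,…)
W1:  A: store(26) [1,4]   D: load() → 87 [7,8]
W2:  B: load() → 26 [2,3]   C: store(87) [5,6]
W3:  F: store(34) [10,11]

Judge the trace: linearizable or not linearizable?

linearizable

one valid linearization: A, B, C, D, E, F
1. A store(26), leaving value 26
2. B load() → 26, leaving value 26
3. C store(87), leaving value 87
4. D load() → 87, leaving value 87
5. E load() (pending, included), leaving value 87
6. F store(34), leaving value 34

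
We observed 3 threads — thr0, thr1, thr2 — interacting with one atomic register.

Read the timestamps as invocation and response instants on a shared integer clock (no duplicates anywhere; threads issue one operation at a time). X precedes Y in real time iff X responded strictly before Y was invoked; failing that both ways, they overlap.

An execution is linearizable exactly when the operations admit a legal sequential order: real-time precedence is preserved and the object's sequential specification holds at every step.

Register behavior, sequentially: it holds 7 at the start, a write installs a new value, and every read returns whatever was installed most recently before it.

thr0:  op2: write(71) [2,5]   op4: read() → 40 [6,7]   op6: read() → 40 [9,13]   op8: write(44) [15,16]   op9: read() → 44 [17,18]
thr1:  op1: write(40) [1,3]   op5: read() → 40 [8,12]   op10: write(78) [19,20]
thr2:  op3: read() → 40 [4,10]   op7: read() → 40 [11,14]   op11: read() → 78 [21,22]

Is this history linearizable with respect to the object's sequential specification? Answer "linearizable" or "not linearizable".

one valid linearization: op2, op1, op3, op4, op5, op6, op7, op8, op9, op10, op11
after step 1 (op2 write(71)): value 71
after step 2 (op1 write(40)): value 40
after step 3 (op3 read() → 40): value 40
after step 4 (op4 read() → 40): value 40
after step 5 (op5 read() → 40): value 40
after step 6 (op6 read() → 40): value 40
after step 7 (op7 read() → 40): value 40
after step 8 (op8 write(44)): value 44
after step 9 (op9 read() → 44): value 44
after step 10 (op10 write(78)): value 78
after step 11 (op11 read() → 78): value 78

linearizable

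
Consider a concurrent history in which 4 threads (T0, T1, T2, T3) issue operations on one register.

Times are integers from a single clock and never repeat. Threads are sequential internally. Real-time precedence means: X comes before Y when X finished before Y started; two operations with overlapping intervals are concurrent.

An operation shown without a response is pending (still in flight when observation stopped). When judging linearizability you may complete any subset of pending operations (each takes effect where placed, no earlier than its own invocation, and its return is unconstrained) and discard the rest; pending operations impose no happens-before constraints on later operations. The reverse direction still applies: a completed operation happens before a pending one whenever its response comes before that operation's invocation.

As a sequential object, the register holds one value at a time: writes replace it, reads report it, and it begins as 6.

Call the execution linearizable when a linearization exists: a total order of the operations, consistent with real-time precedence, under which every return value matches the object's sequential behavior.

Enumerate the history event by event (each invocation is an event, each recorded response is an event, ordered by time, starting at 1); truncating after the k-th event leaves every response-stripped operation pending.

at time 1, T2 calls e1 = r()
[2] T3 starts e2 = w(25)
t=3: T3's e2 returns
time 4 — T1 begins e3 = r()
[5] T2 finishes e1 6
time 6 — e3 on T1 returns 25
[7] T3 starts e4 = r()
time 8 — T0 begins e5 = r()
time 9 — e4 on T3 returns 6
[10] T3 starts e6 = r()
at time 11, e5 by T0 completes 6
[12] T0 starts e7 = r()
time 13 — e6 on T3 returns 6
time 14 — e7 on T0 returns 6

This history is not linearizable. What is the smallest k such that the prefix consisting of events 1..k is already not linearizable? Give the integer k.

one valid order for events 1..8 is e1, e2, e3:
step 1: e1 r() → 6 — value 6
step 2: e2 w(25) — value 25
step 3: e3 r() → 25 — value 25
with event 9 included (e4 responding at time 9), all real-time-consistent orders fail
every completion of the 1 pending operation (e5) was checked; none linearizes
take e1, e2, e3, e4 (pending dropped): step 4 already fails, because e4 r() → 6 cannot occur there
take e2, e1, e3, e4 (pending dropped): step 2 already fails, because e1 r() → 6 cannot occur there

9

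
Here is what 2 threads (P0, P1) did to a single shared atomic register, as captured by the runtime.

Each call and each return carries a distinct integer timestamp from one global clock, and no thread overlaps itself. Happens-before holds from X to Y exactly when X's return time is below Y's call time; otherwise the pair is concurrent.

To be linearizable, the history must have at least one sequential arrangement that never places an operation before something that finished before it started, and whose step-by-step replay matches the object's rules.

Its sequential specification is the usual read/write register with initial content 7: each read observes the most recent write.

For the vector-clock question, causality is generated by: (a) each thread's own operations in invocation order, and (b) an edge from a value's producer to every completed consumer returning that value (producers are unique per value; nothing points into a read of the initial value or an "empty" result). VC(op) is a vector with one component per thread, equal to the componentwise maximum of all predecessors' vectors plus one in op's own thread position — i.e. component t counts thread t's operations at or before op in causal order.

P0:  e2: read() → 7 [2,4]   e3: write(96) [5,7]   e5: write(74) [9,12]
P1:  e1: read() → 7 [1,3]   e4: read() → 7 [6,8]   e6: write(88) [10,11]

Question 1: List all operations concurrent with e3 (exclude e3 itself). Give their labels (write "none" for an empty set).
Answer: e4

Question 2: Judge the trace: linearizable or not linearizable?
linearizable

one valid linearization: e1, e2, e4, e3, e5, e6
step 1: e1 read() → 7 — value 7
step 2: e2 read() → 7 — value 7
step 3: e4 read() → 7 — value 7
step 4: e3 write(96) — value 96
step 5: e5 write(74) — value 74
step 6: e6 write(88) — value 88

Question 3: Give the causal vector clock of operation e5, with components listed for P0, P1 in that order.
Answer: (3, 0)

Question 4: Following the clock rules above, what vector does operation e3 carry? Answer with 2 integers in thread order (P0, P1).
Answer: (2, 0)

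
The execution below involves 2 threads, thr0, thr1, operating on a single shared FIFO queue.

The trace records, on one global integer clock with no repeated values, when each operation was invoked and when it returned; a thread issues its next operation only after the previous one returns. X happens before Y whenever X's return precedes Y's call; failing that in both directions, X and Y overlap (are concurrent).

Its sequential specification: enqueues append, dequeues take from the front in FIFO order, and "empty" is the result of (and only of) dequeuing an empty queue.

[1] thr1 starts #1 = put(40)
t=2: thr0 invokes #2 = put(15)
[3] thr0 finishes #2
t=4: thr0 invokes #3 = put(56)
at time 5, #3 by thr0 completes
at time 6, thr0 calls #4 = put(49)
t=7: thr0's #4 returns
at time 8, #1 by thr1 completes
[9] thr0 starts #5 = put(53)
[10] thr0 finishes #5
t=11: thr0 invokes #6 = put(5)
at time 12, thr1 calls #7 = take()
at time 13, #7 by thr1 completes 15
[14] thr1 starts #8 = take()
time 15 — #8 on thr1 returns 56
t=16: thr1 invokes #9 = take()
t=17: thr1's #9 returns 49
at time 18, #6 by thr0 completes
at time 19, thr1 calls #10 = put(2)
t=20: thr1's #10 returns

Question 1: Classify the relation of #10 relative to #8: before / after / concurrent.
after

#10 spans [19,20], #8 spans [14,15]
resp(#8)=15 < inv(#10)=19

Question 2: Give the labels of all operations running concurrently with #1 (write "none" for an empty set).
#2, #3, #4

#1 spans [1,8]; an op avoiding the whole window 1..8 is ordered, any other is concurrent
#2 [2,3]: concurrent
#3 [4,5]: concurrent
#4 [6,7]: concurrent
#5 [9,10]: after
#6 [11,18]: after
#7 [12,13]: after
#8 [14,15]: after
#9 [16,17]: after
#10 [19,20]: after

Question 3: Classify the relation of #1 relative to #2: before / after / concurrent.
concurrent

#1 spans [1,8], #2 spans [2,3]
the intervals overlap in both directions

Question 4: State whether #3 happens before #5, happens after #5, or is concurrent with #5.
before

#3 spans [4,5], #5 spans [9,10]
resp(#3)=5 < inv(#5)=9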